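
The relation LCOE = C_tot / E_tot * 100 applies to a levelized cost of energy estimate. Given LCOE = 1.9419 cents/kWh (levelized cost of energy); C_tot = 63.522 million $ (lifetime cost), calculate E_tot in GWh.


E_tot = C_tot / LCOE * 100
E_tot = 63.522 / 1.9419 * 100
E_tot = 3271.1 GWh


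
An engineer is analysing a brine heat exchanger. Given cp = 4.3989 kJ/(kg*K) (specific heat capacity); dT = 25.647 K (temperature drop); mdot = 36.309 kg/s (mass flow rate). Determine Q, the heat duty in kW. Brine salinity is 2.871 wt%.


Q = mdot * cp * dT / 1000
Q = 36.309 * 4.3989 * 25.647 / 1000
Q = 4.096330 MW
Convert: 4.096330 MW * 1000.0 = 4096.3 kW
Q = 4096.3 kW


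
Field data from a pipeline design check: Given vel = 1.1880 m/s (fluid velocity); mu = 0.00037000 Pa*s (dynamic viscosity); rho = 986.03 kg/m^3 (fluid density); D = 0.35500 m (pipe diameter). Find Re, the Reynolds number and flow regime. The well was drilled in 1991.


Step 1: Re = rho*vel*D/mu = 986.03*1.188*0.355/0.00037 = 1.1239e+06
Step 2: Re = 1.1239e+06 > 4000, so flow is turbulent.
Re = 1.1239e+06 (turbulent)


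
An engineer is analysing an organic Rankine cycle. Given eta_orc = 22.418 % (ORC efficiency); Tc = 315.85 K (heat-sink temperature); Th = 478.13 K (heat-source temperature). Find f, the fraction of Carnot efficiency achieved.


f = (eta_orc/100) / (1 - Tc/Th)
f = (22.418/100) / (1 - 315.85/478.13)
f = 0.66051


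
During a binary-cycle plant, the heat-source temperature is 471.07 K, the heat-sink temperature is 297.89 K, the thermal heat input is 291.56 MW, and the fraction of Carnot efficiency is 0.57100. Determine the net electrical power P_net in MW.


Step 1: eta = (1 - Tc/Th)*f = (1 - 297.89/471.07)*0.571 = 0.2099174
Step 2: P_net = eta * Q_in = 0.2099174 * 291.56 = 61.204 MW
P_net = 61.204 MW


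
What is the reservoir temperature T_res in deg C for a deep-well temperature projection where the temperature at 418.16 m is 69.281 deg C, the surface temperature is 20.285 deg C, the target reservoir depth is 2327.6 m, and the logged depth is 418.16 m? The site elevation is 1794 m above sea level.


Step 1: grad = (T_d1 - T_surf)/d1 * 1000 = (69.281 - 20.285)/418.16 * 1000 = 117.1705 deg C/km
Step 2: T_res = T_surf + grad*d2/1000 = 20.285 + 117.1705*2327.6/1000 = 293.01 deg C
T_res = 293.01 deg C


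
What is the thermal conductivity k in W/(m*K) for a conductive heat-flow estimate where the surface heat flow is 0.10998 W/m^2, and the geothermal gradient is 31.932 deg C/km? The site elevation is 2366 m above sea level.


k = q * 1000 / grad
k = 0.10998 * 1000 / 31.932
k = 3.4442 W/(m*K)


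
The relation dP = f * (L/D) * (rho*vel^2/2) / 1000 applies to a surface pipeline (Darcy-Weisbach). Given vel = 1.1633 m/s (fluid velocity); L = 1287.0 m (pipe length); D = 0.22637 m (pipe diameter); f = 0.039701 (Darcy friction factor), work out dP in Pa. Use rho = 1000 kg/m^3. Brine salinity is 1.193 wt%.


dP = f * (L/D) * (rho*vel^2/2) / 1000
dP = 0.039701 * (1287.0/0.22637) * (1000*1.1633^2/2) / 1000
dP = 152.7266 kPa
Convert: 152.7266 kPa * 1000.0 = 1.5273e+05 Pa
dP = 1.5273e+05 Pa


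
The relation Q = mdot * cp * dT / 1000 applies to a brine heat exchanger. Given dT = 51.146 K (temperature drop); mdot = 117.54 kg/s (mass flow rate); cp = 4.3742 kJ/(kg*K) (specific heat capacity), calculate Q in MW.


Q = mdot * cp * dT / 1000
Q = 117.54 * 4.3742 * 51.146 / 1000
Q = 26.296 MW


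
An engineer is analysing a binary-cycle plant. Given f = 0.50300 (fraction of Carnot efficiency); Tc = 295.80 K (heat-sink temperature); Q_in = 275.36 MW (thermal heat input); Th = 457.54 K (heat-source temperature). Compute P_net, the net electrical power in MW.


Step 1: eta = (1 - Tc/Th)*f = (1 - 295.8/457.54)*0.503 = 0.1778101
Step 2: P_net = eta * Q_in = 0.1778101 * 275.36 = 48.962 MW
P_net = 48.962 MW


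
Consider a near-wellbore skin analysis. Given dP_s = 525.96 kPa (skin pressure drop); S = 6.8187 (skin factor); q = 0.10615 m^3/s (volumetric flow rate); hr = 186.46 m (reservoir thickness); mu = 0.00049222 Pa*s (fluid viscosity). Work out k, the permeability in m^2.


k = S*q*mu / (2*pi*dP_s*1000*hr)
k = 6.8187*0.10615*0.00049222 / (2*pi*525.96*1000*186.46)
k = 5.7818e-13 m^2


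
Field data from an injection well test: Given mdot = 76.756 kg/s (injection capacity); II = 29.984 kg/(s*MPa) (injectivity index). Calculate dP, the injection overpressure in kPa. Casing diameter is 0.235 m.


dP = mdot * 1000 / II
dP = 76.756 * 1000 / 29.984
dP = 2559.9 kPa


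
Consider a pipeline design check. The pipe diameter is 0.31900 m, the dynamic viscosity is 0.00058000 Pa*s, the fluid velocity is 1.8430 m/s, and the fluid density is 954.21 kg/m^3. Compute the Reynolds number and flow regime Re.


Step 1: Re = rho*vel*D/mu = 954.21*1.843*0.319/0.00058 = 9.6723e+05
Step 2: Re = 9.6723e+05 > 4000, so flow is turbulent.
Re = 9.6723e+05 (turbulent)


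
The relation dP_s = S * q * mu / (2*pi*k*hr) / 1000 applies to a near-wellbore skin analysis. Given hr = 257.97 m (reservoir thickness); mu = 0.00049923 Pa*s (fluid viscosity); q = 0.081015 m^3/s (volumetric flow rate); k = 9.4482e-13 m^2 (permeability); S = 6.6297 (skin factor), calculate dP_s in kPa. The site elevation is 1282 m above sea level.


dP_s = S * q * mu / (2*pi*k*hr) / 1000
dP_s = 6.6297 * 0.081015 * 0.00049923 / (2*pi*9.4482e-13*257.97) / 1000
dP_s = 175.09 kPa


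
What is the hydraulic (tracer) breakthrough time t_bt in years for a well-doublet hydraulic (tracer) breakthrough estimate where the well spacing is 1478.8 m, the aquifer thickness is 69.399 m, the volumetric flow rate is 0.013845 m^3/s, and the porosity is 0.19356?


t_bt = pi * hr * phi * L^2 / (3 * Qv) / (365.25*86400)
t_bt = pi * 69.399 * 0.19356 * 1478.8^2 / (3 * 0.013845) / (365.25*86400)
t_bt = 70.408 years


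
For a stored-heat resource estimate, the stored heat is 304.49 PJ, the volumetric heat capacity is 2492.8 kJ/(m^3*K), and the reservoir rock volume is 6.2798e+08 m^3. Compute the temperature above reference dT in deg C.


dT = Q_s * 1e12 / (Vr * rhoc)
dT = 304.49 * 1e12 / (6.2798e+08 * 2492.8)
dT = 194.5090 K
Convert (temperature difference, 1 K = 1 deg C): 194.5090 K = 194.5090 deg C
dT = 194.51 deg C


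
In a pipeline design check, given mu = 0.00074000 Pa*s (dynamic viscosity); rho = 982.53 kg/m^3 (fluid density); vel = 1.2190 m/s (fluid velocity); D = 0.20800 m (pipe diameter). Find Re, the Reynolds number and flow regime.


Step 1: Re = rho*vel*D/mu = 982.53*1.219*0.208/0.00074 = 3.3665e+05
Step 2: Re = 3.3665e+05 > 4000, so flow is turbulent.
Re = 3.3665e+05 (turbulent)


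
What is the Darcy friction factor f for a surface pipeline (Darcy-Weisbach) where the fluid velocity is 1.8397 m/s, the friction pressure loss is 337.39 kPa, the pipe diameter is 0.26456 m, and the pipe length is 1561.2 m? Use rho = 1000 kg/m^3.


f = dP*1000 / ((L/D)*(rho*vel^2/2))
f = 337.39*1000 / ((1561.2/0.26456)*(1000*1.8397^2/2))
f = 0.033786


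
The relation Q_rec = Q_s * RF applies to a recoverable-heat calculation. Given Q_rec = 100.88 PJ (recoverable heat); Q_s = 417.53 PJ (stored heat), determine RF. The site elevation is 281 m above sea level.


RF = Q_rec / Q_s
RF = 100.88 / 417.53
RF = 0.24161


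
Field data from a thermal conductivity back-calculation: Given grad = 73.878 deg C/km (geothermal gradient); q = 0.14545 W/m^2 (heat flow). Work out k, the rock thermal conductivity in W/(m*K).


k = q / (grad / 1000)
k = 0.14545 / (73.878 / 1000)
k = 1.9688 W/(m*K)


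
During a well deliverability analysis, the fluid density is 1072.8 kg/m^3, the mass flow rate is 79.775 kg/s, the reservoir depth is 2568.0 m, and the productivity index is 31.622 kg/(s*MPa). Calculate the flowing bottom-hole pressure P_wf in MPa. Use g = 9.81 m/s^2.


Step 1: P_i = rho*g*h/1e6 = 1072.8*9.81*2568.0/1e6 = 27.02606 MPa
Step 2: P_wf = P_i - mdot/PI = 27.02606 - 79.775/31.622 = 24.503 MPa
P_wf = 24.503 MPa


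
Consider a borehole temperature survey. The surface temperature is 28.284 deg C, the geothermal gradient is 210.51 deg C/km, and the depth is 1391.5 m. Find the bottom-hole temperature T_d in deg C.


T_d = T_surf + grad * d / 1000
T_d = 28.284 + 210.51 * 1391.5 / 1000
T_d = 321.21 deg C


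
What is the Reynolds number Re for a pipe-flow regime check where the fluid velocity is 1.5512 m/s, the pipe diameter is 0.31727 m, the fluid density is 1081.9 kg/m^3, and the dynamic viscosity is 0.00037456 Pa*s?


Re = rho * vel * D / mu
Re = 1081.9 * 1.5512 * 0.31727 / 0.00037456
Re = 1.4216e+06


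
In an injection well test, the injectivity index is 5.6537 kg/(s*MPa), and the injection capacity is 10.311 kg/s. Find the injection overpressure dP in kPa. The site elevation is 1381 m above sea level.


dP = mdot * 1000 / II
dP = 10.311 * 1000 / 5.6537
dP = 1823.8 kPa


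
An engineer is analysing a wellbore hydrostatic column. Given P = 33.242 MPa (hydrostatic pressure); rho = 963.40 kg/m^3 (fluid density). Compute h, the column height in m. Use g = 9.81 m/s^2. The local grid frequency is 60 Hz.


h = P * 1e6 / (g * rho)
h = 33.242 * 1e6 / (9.81 * 963.40)
h = 3517.3 m


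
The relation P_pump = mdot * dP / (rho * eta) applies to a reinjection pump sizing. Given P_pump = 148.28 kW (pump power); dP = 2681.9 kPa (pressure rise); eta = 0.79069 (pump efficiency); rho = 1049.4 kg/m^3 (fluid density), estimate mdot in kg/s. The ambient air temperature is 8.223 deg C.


mdot = P_pump * rho * eta / dP
mdot = 148.28 * 1049.4 * 0.79069 / 2681.9
mdot = 45.876 kg/s


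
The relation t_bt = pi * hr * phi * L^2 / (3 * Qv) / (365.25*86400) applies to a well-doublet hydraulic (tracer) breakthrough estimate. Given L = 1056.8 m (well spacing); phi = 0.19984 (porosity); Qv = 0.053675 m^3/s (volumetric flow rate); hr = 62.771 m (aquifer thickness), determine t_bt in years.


t_bt = pi * hr * phi * L^2 / (3 * Qv) / (365.25*86400)
t_bt = pi * 62.771 * 0.19984 * 1056.8^2 / (3 * 0.053675) / (365.25*86400)
t_bt = 8.6612 years


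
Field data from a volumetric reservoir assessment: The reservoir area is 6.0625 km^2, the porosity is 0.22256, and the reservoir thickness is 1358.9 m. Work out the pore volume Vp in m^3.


Vp = A * 1e6 * hr * phi
Vp = 6.0625 * 1e6 * 1358.9 * 0.22256
Vp = 1.8335e+09 m^3


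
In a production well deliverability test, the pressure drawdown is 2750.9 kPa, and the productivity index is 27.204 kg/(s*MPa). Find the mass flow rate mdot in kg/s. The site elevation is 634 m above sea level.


mdot = PI * dP / 1000
mdot = 27.204 * 2750.9 / 1000
mdot = 74.835 kg/s


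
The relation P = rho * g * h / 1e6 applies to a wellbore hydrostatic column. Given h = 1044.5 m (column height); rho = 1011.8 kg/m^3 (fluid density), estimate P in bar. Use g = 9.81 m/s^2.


P = rho * g * h / 1e6
P = 1011.8 * 9.81 * 1044.5 / 1e6
P = 10.36745 MPa
Convert: 10.36745 MPa * 10.0 = 103.67 bar
P = 103.67 bar


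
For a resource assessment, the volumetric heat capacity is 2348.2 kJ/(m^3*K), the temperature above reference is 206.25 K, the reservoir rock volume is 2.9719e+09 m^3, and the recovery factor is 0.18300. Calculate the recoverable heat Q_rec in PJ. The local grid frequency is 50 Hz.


Step 1: Q_s = Vr*rhoc*dT/1e12 = 2.9719e+09*2348.2*206.25/1e12 = 1439.339 PJ
Step 2: Q_rec = Q_s * RF = 1439.339 * 0.183 = 263.40 PJ
Q_rec = 263.40 PJ


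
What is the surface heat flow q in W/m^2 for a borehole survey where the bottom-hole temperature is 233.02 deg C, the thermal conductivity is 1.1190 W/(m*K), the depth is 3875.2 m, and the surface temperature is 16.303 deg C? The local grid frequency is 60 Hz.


Step 1: grad = (T_d - T_surf)/d * 1000 = (233.02 - 16.303)/3875.2 * 1000 = 55.92408 deg C/km
Step 2: q = k * grad / 1000 = 1.119 * 55.92408 / 1000 = 0.062579 W/m^2
q = 0.062579 W/m^2


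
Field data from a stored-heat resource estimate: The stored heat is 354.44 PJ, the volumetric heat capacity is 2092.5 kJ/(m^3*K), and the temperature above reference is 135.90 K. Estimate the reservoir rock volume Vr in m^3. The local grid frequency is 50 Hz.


Vr = Q_s * 1e12 / (rhoc * dT)
Vr = 354.44 * 1e12 / (2092.5 * 135.90)
Vr = 1.2464e+09 m^3


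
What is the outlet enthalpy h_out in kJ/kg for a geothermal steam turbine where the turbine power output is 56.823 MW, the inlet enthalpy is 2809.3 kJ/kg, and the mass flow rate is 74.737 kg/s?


h_out = h_in - P * 1000 / mdot
h_out = 2809.3 - 56.823 * 1000 / 74.737
h_out = 2049.0 kJ/kg


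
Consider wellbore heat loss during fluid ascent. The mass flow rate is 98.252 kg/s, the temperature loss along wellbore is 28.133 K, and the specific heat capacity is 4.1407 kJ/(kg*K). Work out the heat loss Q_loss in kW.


Q_loss = mdot * cp * dT
Q_loss = 98.252 * 4.1407 * 28.133
Q_loss = 11445 kW


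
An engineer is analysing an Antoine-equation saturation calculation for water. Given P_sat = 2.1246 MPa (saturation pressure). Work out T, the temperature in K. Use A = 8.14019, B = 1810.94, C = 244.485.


T = B / (A - log10(P_sat * 760 / 0.101325)) - C
T = 1810.94 / (8.14019 - log10(2.1246 * 760 / 0.101325)) - 244.485
T = 215.3994 deg C
Convert to K: 215.3994 + 273.15 = 488.55 K
T = 488.55 K


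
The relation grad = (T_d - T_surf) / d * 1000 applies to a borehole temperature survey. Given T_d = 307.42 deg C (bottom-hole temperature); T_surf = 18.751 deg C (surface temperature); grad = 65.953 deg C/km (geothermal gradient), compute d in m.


d = (T_d - T_surf) / grad * 1000
d = (307.42 - 18.751) / 65.953 * 1000
d = 4376.9 m


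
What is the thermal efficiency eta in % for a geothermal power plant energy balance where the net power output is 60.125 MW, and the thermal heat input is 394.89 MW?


eta = W_net / Q_in * 100
eta = 60.125 / 394.89 * 100
eta = 15.226 %


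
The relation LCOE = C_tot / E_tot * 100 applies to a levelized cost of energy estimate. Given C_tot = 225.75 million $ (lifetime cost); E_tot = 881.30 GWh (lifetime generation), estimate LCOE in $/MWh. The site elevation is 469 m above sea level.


LCOE = C_tot / E_tot * 100
LCOE = 225.75 / 881.30 * 100
LCOE = 25.61557 cents/kWh
Convert: 25.61557 cents/kWh * 10.0 = 256.16 $/MWh
LCOE = 256.16 $/MWh


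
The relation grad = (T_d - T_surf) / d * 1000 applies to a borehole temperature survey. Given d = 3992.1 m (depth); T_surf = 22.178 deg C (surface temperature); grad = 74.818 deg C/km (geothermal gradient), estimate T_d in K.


T_d = T_surf + grad * d / 1000
T_d = 22.178 + 74.818 * 3992.1 / 1000
T_d = 320.8589 deg C
Convert to K: 320.8589 + 273.15 = 594.01 K
T_d = 594.01 K


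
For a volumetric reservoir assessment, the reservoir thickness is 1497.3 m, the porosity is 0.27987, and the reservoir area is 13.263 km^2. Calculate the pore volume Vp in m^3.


Vp = A * 1e6 * hr * phi
Vp = 13.263 * 1e6 * 1497.3 * 0.27987
Vp = 5.5579e+09 m^3


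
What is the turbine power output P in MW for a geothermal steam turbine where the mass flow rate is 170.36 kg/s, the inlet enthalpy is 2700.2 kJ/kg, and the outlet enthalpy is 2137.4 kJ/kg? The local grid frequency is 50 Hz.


P = mdot * (h_in - h_out) / 1000
P = 170.36 * (2700.2 - 2137.4) / 1000
P = 95.879 MW


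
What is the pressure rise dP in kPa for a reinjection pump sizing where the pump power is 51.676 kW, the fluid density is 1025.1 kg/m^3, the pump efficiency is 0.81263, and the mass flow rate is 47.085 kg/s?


dP = P_pump * rho * eta / mdot
dP = 51.676 * 1025.1 * 0.81263 / 47.085
dP = 914.25 kPa


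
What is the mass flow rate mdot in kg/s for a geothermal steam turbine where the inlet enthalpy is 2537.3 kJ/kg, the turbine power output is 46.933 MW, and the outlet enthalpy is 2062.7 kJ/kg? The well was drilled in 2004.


mdot = P * 1000 / (h_in - h_out)
mdot = 46.933 * 1000 / (2537.3 - 2062.7)
mdot = 98.890 kg/s


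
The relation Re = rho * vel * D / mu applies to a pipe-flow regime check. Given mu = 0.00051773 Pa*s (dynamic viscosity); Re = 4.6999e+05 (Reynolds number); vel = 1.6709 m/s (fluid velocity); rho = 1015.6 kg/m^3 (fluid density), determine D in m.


D = Re * mu / (rho * vel)
D = 4.6999e+05 * 0.00051773 / (1015.6 * 1.6709)
D = 0.14339 m


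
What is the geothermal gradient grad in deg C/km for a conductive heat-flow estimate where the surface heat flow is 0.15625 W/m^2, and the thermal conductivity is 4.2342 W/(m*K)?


grad = q * 1000 / k
grad = 0.15625 * 1000 / 4.2342
grad = 36.902 deg C/km


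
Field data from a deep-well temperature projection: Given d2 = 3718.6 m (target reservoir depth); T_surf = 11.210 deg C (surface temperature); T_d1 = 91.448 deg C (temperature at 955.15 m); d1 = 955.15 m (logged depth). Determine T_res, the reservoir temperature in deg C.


Step 1: grad = (T_d1 - T_surf)/d1 * 1000 = (91.448 - 11.21)/955.15 * 1000 = 84.00565 deg C/km
Step 2: T_res = T_surf + grad*d2/1000 = 11.21 + 84.00565*3718.6/1000 = 323.59 deg C
T_res = 323.59 deg C


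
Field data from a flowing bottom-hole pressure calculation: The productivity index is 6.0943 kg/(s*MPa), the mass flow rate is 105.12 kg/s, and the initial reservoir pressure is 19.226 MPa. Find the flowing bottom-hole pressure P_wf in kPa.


P_wf = P_i - mdot / PI
P_wf = 19.226 - 105.12 / 6.0943
P_wf = 1.977095 MPa
Convert: 1.977095 MPa * 1000.0 = 1977.1 kPa
P_wf = 1977.1 kPa


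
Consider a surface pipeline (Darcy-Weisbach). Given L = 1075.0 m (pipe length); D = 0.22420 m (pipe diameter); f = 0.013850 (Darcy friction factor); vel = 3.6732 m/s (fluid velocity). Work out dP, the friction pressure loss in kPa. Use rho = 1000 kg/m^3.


dP = f * (L/D) * (rho*vel^2/2) / 1000
dP = 0.013850 * (1075.0/0.22420) * (1000*3.6732^2/2) / 1000
dP = 448.00 kPa


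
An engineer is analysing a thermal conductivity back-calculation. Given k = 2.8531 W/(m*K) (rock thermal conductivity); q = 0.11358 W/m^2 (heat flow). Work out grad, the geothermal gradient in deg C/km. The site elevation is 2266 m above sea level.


grad = q / k * 1000
grad = 0.11358 / 2.8531 * 1000
grad = 39.809 deg C/km


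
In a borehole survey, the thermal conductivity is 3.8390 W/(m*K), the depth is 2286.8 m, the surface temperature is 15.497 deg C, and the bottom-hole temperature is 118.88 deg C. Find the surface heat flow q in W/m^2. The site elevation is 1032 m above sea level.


Step 1: grad = (T_d - T_surf)/d * 1000 = (118.88 - 15.497)/2286.8 * 1000 = 45.20859 deg C/km
Step 2: q = k * grad / 1000 = 3.839 * 45.20859 / 1000 = 0.17356 W/m^2
q = 0.17356 W/m^2


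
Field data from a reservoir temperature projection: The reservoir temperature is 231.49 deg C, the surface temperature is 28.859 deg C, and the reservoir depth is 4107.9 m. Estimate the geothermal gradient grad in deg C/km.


grad = (T_res - T_surf) / d * 1000
grad = (231.49 - 28.859) / 4107.9 * 1000
grad = 49.327 deg C/km


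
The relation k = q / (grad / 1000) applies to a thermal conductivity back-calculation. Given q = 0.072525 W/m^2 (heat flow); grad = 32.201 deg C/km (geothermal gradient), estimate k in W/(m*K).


k = q / (grad / 1000)
k = 0.072525 / (32.201 / 1000)
k = 2.2523 W/(m*K)


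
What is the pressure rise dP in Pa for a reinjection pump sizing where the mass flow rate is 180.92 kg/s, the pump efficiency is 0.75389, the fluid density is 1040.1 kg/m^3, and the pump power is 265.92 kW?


dP = P_pump * rho * eta / mdot
dP = 265.92 * 1040.1 * 0.75389 / 180.92
dP = 1152.517 kPa
Convert: 1152.517 kPa * 1000.0 = 1.1525e+06 Pa
dP = 1.1525e+06 Pa


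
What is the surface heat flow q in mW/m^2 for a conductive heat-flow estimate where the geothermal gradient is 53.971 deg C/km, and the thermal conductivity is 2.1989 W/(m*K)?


q = k * grad / 1000
q = 2.1989 * 53.971 / 1000
q = 0.1186768 W/m^2
Convert: 0.1186768 W/m^2 * 1000.0 = 118.68 mW/m^2
q = 118.68 mW/m^2


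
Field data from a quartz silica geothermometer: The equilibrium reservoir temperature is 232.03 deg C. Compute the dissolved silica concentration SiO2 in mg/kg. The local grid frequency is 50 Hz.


SiO2 = 10^(5.19 - 1309/(T_eq + 273.15))
SiO2 = 10^(5.19 - 1309/(232.03 + 273.15))
SiO2 = 397.05 mg/kg


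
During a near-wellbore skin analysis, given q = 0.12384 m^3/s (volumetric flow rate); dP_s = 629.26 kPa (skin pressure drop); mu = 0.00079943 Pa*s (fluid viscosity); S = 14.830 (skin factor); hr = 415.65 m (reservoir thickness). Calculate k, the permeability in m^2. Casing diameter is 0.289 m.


k = S*q*mu / (2*pi*dP_s*1000*hr)
k = 14.830*0.12384*0.00079943 / (2*pi*629.26*1000*415.65)
k = 8.9340e-13 m^2


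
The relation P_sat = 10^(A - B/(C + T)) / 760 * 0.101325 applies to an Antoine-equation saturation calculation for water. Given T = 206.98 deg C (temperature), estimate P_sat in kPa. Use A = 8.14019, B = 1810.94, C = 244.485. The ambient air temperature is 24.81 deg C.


P_sat = 10^(A - B/(C + T)) / 760 * 0.101325
P_sat = 10^(8.14019 - 1810.94/(244.485 + 206.98)) / 760 * 0.101325
P_sat = 1.794076 MPa
Convert: 1.794076 MPa * 1000.0 = 1794.1 kPa
P_sat = 1794.1 kPa


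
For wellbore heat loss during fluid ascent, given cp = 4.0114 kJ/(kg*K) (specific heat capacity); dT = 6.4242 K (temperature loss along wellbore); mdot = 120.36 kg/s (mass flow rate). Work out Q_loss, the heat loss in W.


Q_loss = mdot * cp * dT
Q_loss = 120.36 * 4.0114 * 6.4242
Q_loss = 3101.682 kW
Convert: 3101.682 kW * 1000.0 = 3.1017e+06 W
Q_loss = 3.1017e+06 W


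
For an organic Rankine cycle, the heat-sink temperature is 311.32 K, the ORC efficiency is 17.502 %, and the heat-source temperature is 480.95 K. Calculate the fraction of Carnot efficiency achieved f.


f = (eta_orc/100) / (1 - Tc/Th)
f = (17.502/100) / (1 - 311.32/480.95)
f = 0.49623


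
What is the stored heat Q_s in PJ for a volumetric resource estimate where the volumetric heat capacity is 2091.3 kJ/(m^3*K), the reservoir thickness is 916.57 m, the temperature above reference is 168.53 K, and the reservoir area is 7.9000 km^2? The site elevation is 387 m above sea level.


Step 1: Vr = A*1e6*hr = 7.9*1e6*916.57 = 7.240903e+09 m^3
Step 2: Q_s = Vr*rhoc*dT/1e12 = 7.240903e+09*2091.3*168.53/1e12 = 2552.0 PJ
Q_s = 2552.0 PJ


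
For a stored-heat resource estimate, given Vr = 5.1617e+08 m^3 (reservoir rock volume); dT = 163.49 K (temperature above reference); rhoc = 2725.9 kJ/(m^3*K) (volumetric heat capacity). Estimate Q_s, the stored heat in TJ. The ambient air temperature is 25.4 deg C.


Q_s = Vr * rhoc * dT / 1e12
Q_s = 5.1617e+08 * 2725.9 * 163.49 / 1e12
Q_s = 230.0350 PJ
Convert: 230.0350 PJ * 1000.0 = 2.3004e+05 TJ
Q_s = 2.3004e+05 TJ


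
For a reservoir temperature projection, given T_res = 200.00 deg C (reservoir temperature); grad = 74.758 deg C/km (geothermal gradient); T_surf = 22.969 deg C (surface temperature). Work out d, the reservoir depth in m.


d = (T_res - T_surf) / grad * 1000
d = (200.00 - 22.969) / 74.758 * 1000
d = 2368.1 m


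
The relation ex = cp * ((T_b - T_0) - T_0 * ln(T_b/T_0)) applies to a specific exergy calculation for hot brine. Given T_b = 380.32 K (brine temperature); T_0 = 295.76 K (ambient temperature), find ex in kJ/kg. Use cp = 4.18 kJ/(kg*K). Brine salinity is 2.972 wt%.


ex = cp * ((T_b - T_0) - T_0 * ln(T_b/T_0))
ex = 4.18 * ((380.32 - 295.76) - 295.76 * ln(380.32/295.76))
ex = 42.581 kJ/kg


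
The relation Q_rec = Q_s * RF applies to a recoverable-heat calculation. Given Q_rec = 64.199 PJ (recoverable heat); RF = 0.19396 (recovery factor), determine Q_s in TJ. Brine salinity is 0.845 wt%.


Q_s = Q_rec / RF
Q_s = 64.199 / 0.19396
Q_s = 330.9909 PJ
Convert: 330.9909 PJ * 1000.0 = 3.3099e+05 TJ
Q_s = 3.3099e+05 TJ


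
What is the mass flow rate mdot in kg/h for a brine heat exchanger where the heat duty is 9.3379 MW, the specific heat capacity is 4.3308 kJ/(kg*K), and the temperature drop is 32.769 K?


mdot = Q * 1000 / (cp * dT)
mdot = 9.3379 * 1000 / (4.3308 * 32.769)
mdot = 65.79879 kg/s
Convert: 65.79879 kg/s * 3600.0 = 2.3688e+05 kg/h
mdot = 2.3688e+05 kg/h


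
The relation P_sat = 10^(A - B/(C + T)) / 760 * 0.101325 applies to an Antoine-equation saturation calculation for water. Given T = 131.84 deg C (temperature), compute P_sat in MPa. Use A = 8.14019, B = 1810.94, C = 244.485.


P_sat = 10^(A - B/(C + T)) / 760 * 0.101325
P_sat = 10^(8.14019 - 1810.94/(244.485 + 131.84)) / 760 * 0.101325
P_sat = 0.28374 MPa


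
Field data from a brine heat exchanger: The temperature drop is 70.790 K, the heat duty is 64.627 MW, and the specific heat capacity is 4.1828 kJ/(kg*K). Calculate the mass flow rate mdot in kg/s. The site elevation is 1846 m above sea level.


mdot = Q * 1000 / (cp * dT)
mdot = 64.627 * 1000 / (4.1828 * 70.790)
mdot = 218.26 kg/s


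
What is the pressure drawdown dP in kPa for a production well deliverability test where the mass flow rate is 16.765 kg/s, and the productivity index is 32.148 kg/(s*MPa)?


dP = mdot * 1000 / PI
dP = 16.765 * 1000 / 32.148
dP = 521.49 kPa


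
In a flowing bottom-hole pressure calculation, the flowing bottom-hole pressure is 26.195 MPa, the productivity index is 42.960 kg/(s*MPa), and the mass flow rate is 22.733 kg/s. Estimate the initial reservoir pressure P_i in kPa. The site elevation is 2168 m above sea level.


P_i = P_wf + mdot / PI
P_i = 26.195 + 22.733 / 42.960
P_i = 26.72417 MPa
Convert: 26.72417 MPa * 1000.0 = 26724 kPa
P_i = 26724 kPa


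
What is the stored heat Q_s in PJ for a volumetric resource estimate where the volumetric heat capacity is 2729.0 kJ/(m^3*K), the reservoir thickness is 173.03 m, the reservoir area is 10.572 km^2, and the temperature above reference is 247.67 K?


Step 1: Vr = A*1e6*hr = 10.572*1e6*173.03 = 1.829273e+09 m^3
Step 2: Q_s = Vr*rhoc*dT/1e12 = 1.829273e+09*2729.0*247.67/1e12 = 1236.4 PJ
Q_s = 1236.4 PJ


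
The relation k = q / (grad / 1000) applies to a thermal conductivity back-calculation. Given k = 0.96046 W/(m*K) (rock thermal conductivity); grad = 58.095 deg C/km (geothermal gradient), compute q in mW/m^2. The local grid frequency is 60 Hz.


q = k * grad / 1000
q = 0.96046 * 58.095 / 1000
q = 0.05579792 W/m^2
Convert: 0.05579792 W/m^2 * 1000.0 = 55.798 mW/m^2
q = 55.798 mW/m^2


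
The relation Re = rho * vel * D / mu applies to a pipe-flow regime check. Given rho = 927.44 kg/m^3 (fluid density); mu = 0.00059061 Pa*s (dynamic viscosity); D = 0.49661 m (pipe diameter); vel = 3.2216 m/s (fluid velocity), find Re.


Re = rho * vel * D / mu
Re = 927.44 * 3.2216 * 0.49661 / 0.00059061
Re = 2.5123e+06


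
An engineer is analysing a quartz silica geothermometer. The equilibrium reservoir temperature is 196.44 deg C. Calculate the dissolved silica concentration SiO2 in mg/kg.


SiO2 = 10^(5.19 - 1309/(T_eq + 273.15))
SiO2 = 10^(5.19 - 1309/(196.44 + 273.15))
SiO2 = 252.62 mg/kg


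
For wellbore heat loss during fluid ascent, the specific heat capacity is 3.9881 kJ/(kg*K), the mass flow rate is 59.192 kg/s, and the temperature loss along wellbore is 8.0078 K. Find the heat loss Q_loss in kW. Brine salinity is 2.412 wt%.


Q_loss = mdot * cp * dT
Q_loss = 59.192 * 3.9881 * 8.0078
Q_loss = 1890.4 kW


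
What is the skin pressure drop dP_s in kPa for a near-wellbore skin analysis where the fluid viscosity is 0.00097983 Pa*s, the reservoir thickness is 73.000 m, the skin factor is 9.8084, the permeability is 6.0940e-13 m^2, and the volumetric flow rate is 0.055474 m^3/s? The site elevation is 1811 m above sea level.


dP_s = S * q * mu / (2*pi*k*hr) / 1000
dP_s = 9.8084 * 0.055474 * 0.00097983 / (2*pi*6.0940e-13*73.000) / 1000
dP_s = 1907.4 kPa


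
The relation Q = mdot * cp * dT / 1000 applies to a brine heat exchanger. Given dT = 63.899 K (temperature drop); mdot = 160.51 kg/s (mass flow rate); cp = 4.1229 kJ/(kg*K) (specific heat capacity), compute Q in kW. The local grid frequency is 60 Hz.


Q = mdot * cp * dT / 1000
Q = 160.51 * 4.1229 * 63.899 / 1000
Q = 42.28623 MW
Convert: 42.28623 MW * 1000.0 = 42286 kW
Q = 42286 kW


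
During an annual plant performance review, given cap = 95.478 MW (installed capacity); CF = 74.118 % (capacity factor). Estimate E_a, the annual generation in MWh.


E_a = CF / 100 * cap * 8760
E_a = 74.118 / 100 * 95.478 * 8760
E_a = 6.1991e+05 MWh


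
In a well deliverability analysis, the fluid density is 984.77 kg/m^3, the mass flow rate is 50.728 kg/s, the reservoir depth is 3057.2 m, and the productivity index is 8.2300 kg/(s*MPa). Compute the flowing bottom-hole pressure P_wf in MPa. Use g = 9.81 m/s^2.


Step 1: P_i = rho*g*h/1e6 = 984.77*9.81*3057.2/1e6 = 29.53437 MPa
Step 2: P_wf = P_i - mdot/PI = 29.53437 - 50.728/8.23 = 23.371 MPa
P_wf = 23.371 MPa


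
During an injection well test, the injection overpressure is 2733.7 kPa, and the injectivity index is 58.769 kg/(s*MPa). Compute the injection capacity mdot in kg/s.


mdot = II * dP / 1000
mdot = 58.769 * 2733.7 / 1000
mdot = 160.66 kg/s


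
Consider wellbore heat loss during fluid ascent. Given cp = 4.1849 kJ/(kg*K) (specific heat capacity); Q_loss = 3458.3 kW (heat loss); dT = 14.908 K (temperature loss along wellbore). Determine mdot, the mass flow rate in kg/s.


mdot = Q_loss / (cp * dT)
mdot = 3458.3 / (4.1849 * 14.908)
mdot = 55.432 kg/s


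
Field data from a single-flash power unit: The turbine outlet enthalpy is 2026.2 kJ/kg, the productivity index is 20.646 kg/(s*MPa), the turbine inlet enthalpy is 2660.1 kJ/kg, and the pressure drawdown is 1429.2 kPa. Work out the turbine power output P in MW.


Step 1: mdot = PI * dP / 1000 = 20.646 * 1429.2 / 1000 = 29.50726 kg/s
Step 2: P = mdot*(h_in - h_out)/1000 = 29.50726*(2660.1 - 2026.2)/1000 = 18.705 MW
P = 18.705 MW


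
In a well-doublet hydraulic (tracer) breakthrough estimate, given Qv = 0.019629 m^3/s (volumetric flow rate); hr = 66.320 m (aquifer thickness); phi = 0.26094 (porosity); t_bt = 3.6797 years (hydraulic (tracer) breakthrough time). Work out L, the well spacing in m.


L = sqrt(t_bt*365.25*86400*3*Qv / (pi*hr*phi))
L = sqrt(3.6797*365.25*86400*3*0.019629 / (pi*66.320*0.26094))
L = 354.65 m


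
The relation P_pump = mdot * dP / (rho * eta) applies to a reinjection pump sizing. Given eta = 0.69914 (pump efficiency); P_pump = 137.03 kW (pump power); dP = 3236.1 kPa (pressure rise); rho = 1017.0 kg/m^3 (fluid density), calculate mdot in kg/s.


mdot = P_pump * rho * eta / dP
mdot = 137.03 * 1017.0 * 0.69914 / 3236.1
mdot = 30.108 kg/s


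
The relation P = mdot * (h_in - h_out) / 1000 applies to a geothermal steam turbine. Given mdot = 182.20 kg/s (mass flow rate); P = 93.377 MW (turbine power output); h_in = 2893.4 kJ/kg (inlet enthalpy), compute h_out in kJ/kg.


h_out = h_in - P * 1000 / mdot
h_out = 2893.4 - 93.377 * 1000 / 182.20
h_out = 2380.9 kJ/kg


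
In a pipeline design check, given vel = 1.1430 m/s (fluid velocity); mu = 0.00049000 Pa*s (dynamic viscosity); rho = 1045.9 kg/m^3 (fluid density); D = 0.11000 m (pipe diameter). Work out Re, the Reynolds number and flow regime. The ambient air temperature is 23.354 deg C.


Step 1: Re = rho*vel*D/mu = 1045.9*1.143*0.11/0.00049 = 2.6837e+05
Step 2: Re = 2.6837e+05 > 4000, so flow is turbulent.
Re = 2.6837e+05 (turbulent)


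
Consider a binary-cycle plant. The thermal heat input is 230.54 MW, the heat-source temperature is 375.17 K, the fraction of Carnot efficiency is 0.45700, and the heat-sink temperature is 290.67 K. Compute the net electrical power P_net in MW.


Step 1: eta = (1 - Tc/Th)*f = (1 - 290.67/375.17)*0.457 = 0.1029307
Step 2: P_net = eta * Q_in = 0.1029307 * 230.54 = 23.730 MW
P_net = 23.730 MW


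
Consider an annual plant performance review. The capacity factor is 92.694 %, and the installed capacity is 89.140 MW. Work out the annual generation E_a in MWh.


E_a = CF / 100 * cap * 8760
E_a = 92.694 / 100 * 89.140 * 8760
E_a = 7.2382e+05 MWh


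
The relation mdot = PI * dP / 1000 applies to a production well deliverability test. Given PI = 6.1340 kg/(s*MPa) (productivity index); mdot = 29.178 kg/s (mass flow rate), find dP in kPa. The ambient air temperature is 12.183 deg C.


dP = mdot * 1000 / PI
dP = 29.178 * 1000 / 6.1340
dP = 4756.8 kPa


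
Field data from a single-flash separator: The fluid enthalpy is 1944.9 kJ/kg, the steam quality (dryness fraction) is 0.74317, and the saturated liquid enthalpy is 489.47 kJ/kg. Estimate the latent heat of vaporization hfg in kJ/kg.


hfg = (h - hf) / x
hfg = (1944.9 - 489.47) / 0.74317
hfg = 1958.4 kJ/kg


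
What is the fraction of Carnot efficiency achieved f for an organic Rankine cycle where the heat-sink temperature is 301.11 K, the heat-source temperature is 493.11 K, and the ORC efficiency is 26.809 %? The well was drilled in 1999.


f = (eta_orc/100) / (1 - Tc/Th)
f = (26.809/100) / (1 - 301.11/493.11)
f = 0.68853


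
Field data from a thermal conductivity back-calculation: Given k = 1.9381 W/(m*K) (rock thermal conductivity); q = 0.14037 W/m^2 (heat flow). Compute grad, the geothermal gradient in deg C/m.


grad = q / k * 1000
grad = 0.14037 / 1.9381 * 1000
grad = 72.42660 deg C/km
Convert: 72.42660 deg C/km * 0.001 = 0.072427 deg C/m
grad = 0.072427 deg C/m


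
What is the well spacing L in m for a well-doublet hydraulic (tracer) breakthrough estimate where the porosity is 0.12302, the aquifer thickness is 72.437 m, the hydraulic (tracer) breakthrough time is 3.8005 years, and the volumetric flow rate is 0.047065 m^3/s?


L = sqrt(t_bt*365.25*86400*3*Qv / (pi*hr*phi))
L = sqrt(3.8005*365.25*86400*3*0.047065 / (pi*72.437*0.12302))
L = 777.75 m


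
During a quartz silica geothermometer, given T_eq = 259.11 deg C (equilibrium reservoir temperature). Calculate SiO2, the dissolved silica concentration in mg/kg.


SiO2 = 10^(5.19 - 1309/(T_eq + 273.15))
SiO2 = 10^(5.19 - 1309/(259.11 + 273.15))
SiO2 = 537.87 mg/kg


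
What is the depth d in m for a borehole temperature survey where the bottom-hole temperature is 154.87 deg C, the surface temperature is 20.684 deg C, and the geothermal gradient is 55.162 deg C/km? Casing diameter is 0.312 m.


d = (T_d - T_surf) / grad * 1000
d = (154.87 - 20.684) / 55.162 * 1000
d = 2432.6 m


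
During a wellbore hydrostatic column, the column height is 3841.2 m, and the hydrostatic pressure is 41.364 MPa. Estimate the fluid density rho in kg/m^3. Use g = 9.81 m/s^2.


rho = P * 1e6 / (g * h)
rho = 41.364 * 1e6 / (9.81 * 3841.2)
rho = 1097.7 kg/m^3


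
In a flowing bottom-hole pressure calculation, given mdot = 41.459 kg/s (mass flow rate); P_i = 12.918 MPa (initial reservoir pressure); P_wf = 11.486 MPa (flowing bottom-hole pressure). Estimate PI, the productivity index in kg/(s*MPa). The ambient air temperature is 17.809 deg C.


PI = mdot / (P_i - P_wf)
PI = 41.459 / (12.918 - 11.486)
PI = 28.952 kg/(s*MPa)


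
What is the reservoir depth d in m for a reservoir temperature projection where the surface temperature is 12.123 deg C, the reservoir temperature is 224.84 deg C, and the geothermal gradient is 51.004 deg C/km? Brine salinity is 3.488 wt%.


d = (T_res - T_surf) / grad * 1000
d = (224.84 - 12.123) / 51.004 * 1000
d = 4170.6 m


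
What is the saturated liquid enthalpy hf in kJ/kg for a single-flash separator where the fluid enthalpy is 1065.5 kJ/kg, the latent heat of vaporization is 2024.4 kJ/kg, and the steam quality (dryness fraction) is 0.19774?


hf = h - x * hfg
hf = 1065.5 - 0.19774 * 2024.4
hf = 665.20 kJ/kg


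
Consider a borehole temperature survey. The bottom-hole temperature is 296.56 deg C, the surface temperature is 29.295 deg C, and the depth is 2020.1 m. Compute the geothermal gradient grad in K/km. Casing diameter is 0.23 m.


grad = (T_d - T_surf) / d * 1000
grad = (296.56 - 29.295) / 2020.1 * 1000
grad = 132.3029 deg C/km
Convert: 132.3029 deg C/km * 1.0 = 132.30 K/km
grad = 132.30 K/km


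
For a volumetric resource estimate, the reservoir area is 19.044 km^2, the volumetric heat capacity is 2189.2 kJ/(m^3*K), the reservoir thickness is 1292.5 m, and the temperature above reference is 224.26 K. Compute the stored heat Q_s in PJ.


Step 1: Vr = A*1e6*hr = 19.044*1e6*1292.5 = 2.461437e+10 m^3
Step 2: Q_s = Vr*rhoc*dT/1e12 = 2.461437e+10*2189.2*224.26/1e12 = 12084 PJ
Q_s = 12084 PJ


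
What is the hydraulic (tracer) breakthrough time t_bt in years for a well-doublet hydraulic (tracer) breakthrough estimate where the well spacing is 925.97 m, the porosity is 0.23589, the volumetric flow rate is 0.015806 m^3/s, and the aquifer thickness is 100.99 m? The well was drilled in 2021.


t_bt = pi * hr * phi * L^2 / (3 * Qv) / (365.25*86400)
t_bt = pi * 100.99 * 0.23589 * 925.97^2 / (3 * 0.015806) / (365.25*86400)
t_bt = 42.883 years


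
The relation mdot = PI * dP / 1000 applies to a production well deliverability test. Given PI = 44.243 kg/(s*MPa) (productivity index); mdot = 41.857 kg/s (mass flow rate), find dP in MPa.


dP = mdot * 1000 / PI
dP = 41.857 * 1000 / 44.243
dP = 946.0706 kPa
Convert: 946.0706 kPa * 0.001 = 0.94607 MPa
dP = 0.94607 MPa


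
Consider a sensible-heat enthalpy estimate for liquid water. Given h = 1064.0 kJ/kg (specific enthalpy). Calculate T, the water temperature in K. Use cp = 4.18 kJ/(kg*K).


T = h / cp
T = 1064.0 / 4.18
T = 254.5455 deg C
Convert to K: 254.5455 + 273.15 = 527.70 K
T = 527.70 K


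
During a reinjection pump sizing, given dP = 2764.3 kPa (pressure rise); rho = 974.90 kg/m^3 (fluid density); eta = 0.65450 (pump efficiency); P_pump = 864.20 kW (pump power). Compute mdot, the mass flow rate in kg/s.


mdot = P_pump * rho * eta / dP
mdot = 864.20 * 974.90 * 0.65450 / 2764.3
mdot = 199.48 kg/s


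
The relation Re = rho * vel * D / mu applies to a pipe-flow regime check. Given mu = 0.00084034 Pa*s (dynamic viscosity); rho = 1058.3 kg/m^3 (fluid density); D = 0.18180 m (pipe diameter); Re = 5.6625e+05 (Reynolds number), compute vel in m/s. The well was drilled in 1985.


vel = Re * mu / (rho * D)
vel = 5.6625e+05 * 0.00084034 / (1058.3 * 0.18180)
vel = 2.4732 m/s


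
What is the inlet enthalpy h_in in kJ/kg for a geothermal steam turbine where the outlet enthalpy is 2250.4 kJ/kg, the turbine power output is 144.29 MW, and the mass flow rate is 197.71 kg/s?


h_in = h_out + P * 1000 / mdot
h_in = 2250.4 + 144.29 * 1000 / 197.71
h_in = 2980.2 kJ/kg


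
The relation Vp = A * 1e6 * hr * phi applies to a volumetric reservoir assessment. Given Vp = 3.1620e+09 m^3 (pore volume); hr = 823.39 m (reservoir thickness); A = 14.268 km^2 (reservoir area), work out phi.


phi = Vp / (A * 1e6 * hr)
phi = 3.1620e+09 / (14.268 * 1e6 * 823.39)
phi = 0.26915


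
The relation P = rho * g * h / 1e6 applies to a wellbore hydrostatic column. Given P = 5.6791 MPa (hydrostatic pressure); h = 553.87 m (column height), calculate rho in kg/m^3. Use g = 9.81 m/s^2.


rho = P * 1e6 / (g * h)
rho = 5.6791 * 1e6 / (9.81 * 553.87)
rho = 1045.2 kg/m^3


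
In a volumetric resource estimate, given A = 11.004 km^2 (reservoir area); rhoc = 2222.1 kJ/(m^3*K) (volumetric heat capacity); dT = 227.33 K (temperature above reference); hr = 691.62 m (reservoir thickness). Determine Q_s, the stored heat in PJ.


Step 1: Vr = A*1e6*hr = 11.004*1e6*691.62 = 7.610586e+09 m^3
Step 2: Q_s = Vr*rhoc*dT/1e12 = 7.610586e+09*2222.1*227.33/1e12 = 3844.5 PJ
Q_s = 3844.5 PJ


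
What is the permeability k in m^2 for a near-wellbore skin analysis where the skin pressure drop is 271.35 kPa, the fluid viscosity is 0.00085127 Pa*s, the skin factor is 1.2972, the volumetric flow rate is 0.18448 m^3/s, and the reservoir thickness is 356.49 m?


k = S*q*mu / (2*pi*dP_s*1000*hr)
k = 1.2972*0.18448*0.00085127 / (2*pi*271.35*1000*356.49)
k = 3.3517e-13 m^2


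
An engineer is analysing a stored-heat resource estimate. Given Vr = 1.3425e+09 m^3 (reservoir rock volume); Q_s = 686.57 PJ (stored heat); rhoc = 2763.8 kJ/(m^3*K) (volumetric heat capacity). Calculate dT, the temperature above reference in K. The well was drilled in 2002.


dT = Q_s * 1e12 / (Vr * rhoc)
dT = 686.57 * 1e12 / (1.3425e+09 * 2763.8)
dT = 185.04 K
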